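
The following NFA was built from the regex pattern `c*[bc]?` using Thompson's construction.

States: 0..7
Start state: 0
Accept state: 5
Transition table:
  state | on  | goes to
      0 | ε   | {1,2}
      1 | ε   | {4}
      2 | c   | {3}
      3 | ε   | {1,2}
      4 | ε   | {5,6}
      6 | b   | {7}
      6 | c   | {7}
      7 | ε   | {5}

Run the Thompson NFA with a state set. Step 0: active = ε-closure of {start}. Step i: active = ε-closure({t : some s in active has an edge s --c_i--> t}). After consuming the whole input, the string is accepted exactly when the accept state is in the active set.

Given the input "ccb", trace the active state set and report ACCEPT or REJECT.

start: ε-closure({0}) = {0,1,2,4,5,6}
'c' @ 1: {1,2,3,4,5,6,7}  [accepting]
'c' @ 2: {1,2,3,4,5,6,7}  [accepting]
'b' @ 3: {5,7}  [accepting]
end set {5,7} — state 5 in

Answer: ACCEPT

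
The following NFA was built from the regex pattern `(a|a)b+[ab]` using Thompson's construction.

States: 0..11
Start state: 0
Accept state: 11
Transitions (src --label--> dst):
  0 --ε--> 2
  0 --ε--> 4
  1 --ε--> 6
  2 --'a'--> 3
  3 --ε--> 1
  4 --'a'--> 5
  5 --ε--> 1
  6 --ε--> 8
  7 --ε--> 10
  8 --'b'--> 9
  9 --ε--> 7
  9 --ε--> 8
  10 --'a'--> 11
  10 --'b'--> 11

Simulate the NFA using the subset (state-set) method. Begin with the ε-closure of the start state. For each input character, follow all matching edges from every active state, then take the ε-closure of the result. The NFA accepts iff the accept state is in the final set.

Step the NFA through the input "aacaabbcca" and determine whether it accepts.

Answer: REJECT

Trace:
start: ε-closure({0}) = {0,2,4}
'a' @ 1: {1,3,5,6,8}
'a' @ 2: {}  — dead — no transitions
rest 'caabbcca' ignored (set empty)
after full input: {}  (accept=11 not in)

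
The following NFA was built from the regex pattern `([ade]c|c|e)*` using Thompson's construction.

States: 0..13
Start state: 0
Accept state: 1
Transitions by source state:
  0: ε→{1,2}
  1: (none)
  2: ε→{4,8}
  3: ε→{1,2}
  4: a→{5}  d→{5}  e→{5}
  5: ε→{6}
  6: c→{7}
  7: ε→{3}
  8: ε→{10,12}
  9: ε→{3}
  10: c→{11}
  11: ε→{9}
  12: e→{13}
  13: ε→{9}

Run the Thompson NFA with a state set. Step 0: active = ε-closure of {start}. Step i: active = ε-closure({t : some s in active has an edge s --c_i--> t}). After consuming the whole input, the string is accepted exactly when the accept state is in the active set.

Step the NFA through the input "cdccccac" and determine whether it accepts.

initial (ε-close {0}): {0,1,2,4,8,10,12}
'c' @ 1: {1,2,3,4,8,9,10,11,12}  ✓accept
'd' @ 2: {5,6}
'c' @ 3: {1,2,3,4,7,8,10,12}  ✓accept
'c' @ 4: {1,2,3,4,8,9,10,11,12}  ✓accept
'c' @ 5: {1,2,3,4,8,9,10,11,12}  ✓accept
'c' @ 6: {1,2,3,4,8,9,10,11,12}  ✓accept
'a' @ 7: {5,6}
'c' @ 8: {1,2,3,4,7,8,10,12}  ✓accept
after full input: {1,2,3,4,7,8,10,12}  (accept=1 in)

Answer: ACCEPT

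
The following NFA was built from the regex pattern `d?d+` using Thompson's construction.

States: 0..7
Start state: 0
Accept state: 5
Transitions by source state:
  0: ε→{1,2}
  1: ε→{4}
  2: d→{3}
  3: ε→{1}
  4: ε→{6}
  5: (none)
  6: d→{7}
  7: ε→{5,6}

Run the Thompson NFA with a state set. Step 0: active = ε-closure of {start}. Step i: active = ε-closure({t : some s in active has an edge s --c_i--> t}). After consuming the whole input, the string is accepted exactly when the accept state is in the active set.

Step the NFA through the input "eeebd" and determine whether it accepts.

initial (ε-close {0}): {0,1,2,4,6}
'e' @ 1: {}  — state set empty
rest 'eebd' ignored (set empty)
final: {}; accept 5 not in set

Answer: REJECT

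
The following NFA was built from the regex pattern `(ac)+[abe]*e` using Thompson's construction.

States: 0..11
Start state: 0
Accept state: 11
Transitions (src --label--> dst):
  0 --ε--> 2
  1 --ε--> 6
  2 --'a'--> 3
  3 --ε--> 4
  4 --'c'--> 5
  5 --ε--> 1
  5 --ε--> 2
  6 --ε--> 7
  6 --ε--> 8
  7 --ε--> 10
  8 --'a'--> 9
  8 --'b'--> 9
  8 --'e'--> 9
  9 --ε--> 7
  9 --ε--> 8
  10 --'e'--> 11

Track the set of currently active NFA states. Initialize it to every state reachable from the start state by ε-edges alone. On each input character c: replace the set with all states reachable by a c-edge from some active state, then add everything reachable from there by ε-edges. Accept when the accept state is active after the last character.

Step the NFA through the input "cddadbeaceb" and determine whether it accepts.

start: ε-closure({0}) = {0,2}
'c' @ 1: {}  — no active states
rest 'ddadbeaceb' ignored (set empty)
after full input: {}  (accept=11 not in)

Answer: REJECT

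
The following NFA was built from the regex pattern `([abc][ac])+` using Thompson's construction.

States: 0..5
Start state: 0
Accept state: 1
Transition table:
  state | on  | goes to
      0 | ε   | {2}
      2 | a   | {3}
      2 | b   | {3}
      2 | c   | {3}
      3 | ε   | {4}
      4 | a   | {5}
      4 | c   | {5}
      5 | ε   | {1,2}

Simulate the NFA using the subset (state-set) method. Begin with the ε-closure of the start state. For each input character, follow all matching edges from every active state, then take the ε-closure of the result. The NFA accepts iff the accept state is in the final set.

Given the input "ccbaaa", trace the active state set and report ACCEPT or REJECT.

Answer: ACCEPT

Trace:
start: ε-closure({0}) = {0,2}
'c' @ 1: {3,4}
'c' @ 2: {1,2,5}  [accepting]
'b' @ 3: {3,4}
'a' @ 4: {1,2,5}  [accepting]
'a' @ 5: {3,4}
'a' @ 6: {1,2,5}  [accepting]
final: {1,2,5}; accept 1 in set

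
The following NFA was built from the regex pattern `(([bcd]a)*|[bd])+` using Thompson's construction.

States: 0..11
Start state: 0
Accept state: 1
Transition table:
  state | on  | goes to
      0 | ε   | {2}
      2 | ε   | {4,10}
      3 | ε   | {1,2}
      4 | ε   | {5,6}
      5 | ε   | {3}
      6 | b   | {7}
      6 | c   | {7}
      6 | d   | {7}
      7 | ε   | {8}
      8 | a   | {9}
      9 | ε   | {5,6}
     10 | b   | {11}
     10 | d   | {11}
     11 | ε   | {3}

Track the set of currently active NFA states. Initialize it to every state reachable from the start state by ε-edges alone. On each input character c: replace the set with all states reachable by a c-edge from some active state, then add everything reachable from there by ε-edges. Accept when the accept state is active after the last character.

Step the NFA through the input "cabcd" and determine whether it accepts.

initial (ε-close {0}): {0,1,2,3,4,5,6,10}
'c' @ 1: {7,8}
'a' @ 2: {1,2,3,4,5,6,9,10}  ✓accept
'b' @ 3: {1,2,3,4,5,6,7,8,10,11}  ✓accept
'c' @ 4: {7,8}
'd' @ 5: {}  — no active states
final: {}; accept 1 not in set

Answer: REJECT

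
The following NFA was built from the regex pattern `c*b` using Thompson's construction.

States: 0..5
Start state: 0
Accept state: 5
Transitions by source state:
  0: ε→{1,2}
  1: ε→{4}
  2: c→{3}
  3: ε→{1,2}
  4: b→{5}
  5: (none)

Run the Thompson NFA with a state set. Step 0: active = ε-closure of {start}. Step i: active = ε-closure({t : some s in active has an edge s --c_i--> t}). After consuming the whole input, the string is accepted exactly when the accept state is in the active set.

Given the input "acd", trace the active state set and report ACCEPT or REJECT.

Answer: REJECT

Trace:
initial (ε-close {0}): {0,1,2,4}
'a' @ 1: {}  — dead — no transitions
rest 'cd' ignored (set empty)
after full input: {}  (accept=5 not in)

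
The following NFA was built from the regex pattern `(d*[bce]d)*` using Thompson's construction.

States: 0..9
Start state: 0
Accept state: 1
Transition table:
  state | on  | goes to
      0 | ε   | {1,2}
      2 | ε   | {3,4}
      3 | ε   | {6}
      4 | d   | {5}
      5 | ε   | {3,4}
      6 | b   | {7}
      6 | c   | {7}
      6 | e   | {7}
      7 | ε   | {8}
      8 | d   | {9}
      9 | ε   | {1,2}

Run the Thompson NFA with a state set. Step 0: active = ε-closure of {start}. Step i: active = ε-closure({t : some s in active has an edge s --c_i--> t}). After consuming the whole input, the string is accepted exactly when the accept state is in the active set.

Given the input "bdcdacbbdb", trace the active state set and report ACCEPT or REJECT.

Answer: REJECT

Trace:
S₀ = ε-closure({0}) = {0,1,2,3,4,6}
'b' @ 1: {7,8}
'd' @ 2: {1,2,3,4,6,9}  [accepting]
'c' @ 3: {7,8}
'd' @ 4: {1,2,3,4,6,9}  [accepting]
'a' @ 5: {}  — no active states
rest 'cbbdb' ignored (set empty)
after full input: {}  (accept=1 not in)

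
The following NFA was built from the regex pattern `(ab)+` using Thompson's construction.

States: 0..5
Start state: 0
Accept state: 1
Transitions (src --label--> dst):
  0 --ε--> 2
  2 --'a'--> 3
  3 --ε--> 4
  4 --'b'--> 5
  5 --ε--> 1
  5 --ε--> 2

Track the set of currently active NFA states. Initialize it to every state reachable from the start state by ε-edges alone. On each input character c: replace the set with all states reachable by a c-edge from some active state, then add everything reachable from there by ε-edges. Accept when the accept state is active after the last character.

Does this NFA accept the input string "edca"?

Answer: REJECT

Trace:
initial (ε-close {0}): {0,2}
'e' @ 1: {}  — dead — no transitions
rest 'dca' ignored (set empty)
after full input: {}  (accept=1 not in)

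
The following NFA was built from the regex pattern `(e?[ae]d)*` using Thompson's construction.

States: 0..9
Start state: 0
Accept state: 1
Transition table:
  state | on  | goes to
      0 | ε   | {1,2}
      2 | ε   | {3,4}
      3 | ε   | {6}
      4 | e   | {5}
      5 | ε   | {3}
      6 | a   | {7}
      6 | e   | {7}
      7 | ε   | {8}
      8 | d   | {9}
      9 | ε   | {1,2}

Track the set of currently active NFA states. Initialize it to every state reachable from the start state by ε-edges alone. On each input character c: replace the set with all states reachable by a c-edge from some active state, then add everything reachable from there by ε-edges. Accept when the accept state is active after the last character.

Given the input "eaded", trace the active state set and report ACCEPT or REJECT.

Answer: ACCEPT

Trace:
S₀ = ε-closure({0}) = {0,1,2,3,4,6}
'e' @ 1: {3,5,6,7,8}
'a' @ 2: {7,8}
'd' @ 3: {1,2,3,4,6,9}  (accept∈set)
'e' @ 4: {3,5,6,7,8}
'd' @ 5: {1,2,3,4,6,9}  (accept∈set)
after full input: {1,2,3,4,6,9}  (accept=1 in)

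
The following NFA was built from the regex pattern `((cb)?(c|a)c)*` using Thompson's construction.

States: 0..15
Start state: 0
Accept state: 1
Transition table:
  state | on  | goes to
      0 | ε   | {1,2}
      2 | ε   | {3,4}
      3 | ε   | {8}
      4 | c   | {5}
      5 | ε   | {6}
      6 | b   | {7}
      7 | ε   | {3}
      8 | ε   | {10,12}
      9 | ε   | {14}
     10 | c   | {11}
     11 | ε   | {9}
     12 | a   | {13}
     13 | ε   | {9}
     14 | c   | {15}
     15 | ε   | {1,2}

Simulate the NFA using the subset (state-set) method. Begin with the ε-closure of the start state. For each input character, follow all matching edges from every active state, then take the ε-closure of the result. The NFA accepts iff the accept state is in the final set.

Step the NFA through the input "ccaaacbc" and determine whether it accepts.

Answer: REJECT

Derivation:
S₀ = ε-closure({0}) = {0,1,2,3,4,8,10,12}
'c' @ 1: {5,6,9,11,14}
'c' @ 2: {1,2,3,4,8,10,12,15}  (accept∈set)
'a' @ 3: {9,13,14}
'a' @ 4: {}  — no active states
rest 'acbc' ignored (set empty)
after full input: {}  (accept=1 not in)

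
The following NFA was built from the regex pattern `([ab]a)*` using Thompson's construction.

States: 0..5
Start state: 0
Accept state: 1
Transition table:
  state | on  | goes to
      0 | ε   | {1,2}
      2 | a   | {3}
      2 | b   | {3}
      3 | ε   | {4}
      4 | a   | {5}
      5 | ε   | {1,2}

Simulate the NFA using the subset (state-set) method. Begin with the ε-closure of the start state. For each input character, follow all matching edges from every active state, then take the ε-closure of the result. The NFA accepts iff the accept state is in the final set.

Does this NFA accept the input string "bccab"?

initial (ε-close {0}): {0,1,2}
'b' @ 1: {3,4}
'c' @ 2: {}  — dead — no transitions
rest 'cab' ignored (set empty)
final: {}; accept 1 not in set

Answer: REJECT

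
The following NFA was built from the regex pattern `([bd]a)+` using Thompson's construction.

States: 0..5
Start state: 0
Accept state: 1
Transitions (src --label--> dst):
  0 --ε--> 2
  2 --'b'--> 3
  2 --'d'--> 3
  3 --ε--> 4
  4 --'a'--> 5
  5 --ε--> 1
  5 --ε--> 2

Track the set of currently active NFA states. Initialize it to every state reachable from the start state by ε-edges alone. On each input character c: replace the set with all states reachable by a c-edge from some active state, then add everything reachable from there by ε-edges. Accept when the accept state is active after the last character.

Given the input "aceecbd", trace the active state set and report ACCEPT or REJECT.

initial (ε-close {0}): {0,2}
'a' @ 1: {}  — no active states
rest 'ceecbd' ignored (set empty)
end set {} — state 1 not in

Answer: REJECT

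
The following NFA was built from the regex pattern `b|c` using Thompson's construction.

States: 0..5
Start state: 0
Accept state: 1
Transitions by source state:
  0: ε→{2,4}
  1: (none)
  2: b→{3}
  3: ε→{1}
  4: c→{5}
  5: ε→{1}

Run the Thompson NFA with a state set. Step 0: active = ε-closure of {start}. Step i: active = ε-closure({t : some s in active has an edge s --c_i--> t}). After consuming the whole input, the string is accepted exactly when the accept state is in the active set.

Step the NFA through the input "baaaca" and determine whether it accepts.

Answer: REJECT

Steps:
initial (ε-close {0}): {0,2,4}
'b' @ 1: {1,3}  [accepting]
'a' @ 2: {}  — dead — no transitions
rest 'aaca' ignored (set empty)
end set {} — state 1 not in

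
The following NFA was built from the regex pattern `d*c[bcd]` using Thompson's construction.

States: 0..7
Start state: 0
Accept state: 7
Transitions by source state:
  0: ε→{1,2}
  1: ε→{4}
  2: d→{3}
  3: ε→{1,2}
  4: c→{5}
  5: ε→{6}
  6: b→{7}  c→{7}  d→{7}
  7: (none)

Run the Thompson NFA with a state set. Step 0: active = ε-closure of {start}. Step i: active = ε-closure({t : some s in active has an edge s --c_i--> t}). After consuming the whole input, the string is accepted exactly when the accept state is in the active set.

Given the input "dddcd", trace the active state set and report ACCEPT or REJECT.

start: ε-closure({0}) = {0,1,2,4}
'd' @ 1: {1,2,3,4}
'd' @ 2: {1,2,3,4}
'd' @ 3: {1,2,3,4}
'c' @ 4: {5,6}
'd' @ 5: {7}  (accept∈set)
end set {7} — state 7 in

Answer: ACCEPT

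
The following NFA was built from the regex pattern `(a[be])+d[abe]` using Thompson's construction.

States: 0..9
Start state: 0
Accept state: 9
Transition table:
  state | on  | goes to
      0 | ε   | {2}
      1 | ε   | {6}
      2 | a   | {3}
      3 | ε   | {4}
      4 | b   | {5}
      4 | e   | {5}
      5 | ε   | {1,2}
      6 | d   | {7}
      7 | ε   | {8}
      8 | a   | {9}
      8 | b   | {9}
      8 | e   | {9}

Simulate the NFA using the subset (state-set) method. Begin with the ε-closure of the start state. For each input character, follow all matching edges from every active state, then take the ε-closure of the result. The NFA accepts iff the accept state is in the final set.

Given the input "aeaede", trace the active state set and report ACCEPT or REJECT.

Answer: ACCEPT

Trace:
initial (ε-close {0}): {0,2}
'a' @ 1: {3,4}
'e' @ 2: {1,2,5,6}
'a' @ 3: {3,4}
'e' @ 4: {1,2,5,6}
'd' @ 5: {7,8}
'e' @ 6: {9}  [accepting]
end set {9} — state 9 in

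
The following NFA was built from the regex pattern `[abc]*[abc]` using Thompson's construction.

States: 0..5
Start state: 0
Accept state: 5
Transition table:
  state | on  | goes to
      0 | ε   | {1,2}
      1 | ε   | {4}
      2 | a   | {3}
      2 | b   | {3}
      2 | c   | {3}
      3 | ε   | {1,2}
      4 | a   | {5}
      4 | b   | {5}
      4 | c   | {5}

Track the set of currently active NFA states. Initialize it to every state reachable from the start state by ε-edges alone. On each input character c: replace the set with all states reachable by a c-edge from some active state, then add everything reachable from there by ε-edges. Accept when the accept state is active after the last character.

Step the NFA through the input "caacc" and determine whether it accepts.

Answer: ACCEPT

Trace:
start: ε-closure({0}) = {0,1,2,4}
'c' @ 1: {1,2,3,4,5}  (accept∈set)
'a' @ 2: {1,2,3,4,5}  (accept∈set)
'a' @ 3: {1,2,3,4,5}  (accept∈set)
'c' @ 4: {1,2,3,4,5}  (accept∈set)
'c' @ 5: {1,2,3,4,5}  (accept∈set)
after full input: {1,2,3,4,5}  (accept=5 in)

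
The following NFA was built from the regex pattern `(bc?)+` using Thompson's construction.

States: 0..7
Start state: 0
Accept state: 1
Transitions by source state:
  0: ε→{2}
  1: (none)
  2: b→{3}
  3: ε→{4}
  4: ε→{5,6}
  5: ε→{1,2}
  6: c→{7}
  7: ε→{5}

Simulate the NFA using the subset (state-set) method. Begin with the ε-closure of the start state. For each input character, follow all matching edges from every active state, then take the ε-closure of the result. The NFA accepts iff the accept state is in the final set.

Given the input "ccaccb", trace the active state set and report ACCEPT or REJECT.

start: ε-closure({0}) = {0,2}
'c' @ 1: {}  — state set empty
rest 'caccb' ignored (set empty)
end set {} — state 1 not in

Answer: REJECT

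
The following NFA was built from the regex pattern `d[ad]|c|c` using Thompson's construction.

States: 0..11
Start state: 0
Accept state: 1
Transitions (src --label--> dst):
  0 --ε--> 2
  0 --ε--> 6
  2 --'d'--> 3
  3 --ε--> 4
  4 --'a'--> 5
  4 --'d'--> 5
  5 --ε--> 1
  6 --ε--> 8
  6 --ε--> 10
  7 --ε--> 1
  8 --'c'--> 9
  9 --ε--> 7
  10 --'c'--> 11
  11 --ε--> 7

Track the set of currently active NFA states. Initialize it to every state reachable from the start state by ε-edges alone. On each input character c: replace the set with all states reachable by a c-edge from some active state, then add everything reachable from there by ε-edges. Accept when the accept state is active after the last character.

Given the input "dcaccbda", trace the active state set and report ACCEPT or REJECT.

Answer: REJECT

Trace:
start: ε-closure({0}) = {0,2,6,8,10}
'd' @ 1: {3,4}
'c' @ 2: {}  — state set empty
rest 'accbda' ignored (set empty)
final: {}; accept 1 not in set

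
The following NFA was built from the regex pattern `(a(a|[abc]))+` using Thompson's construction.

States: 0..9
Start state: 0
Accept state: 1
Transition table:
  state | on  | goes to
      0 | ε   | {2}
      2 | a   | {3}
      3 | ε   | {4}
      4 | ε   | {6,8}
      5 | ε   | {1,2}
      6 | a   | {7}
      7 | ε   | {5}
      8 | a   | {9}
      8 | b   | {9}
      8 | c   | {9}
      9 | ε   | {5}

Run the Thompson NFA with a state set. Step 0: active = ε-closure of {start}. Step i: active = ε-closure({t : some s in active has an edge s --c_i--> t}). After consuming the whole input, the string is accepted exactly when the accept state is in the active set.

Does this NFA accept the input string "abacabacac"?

Answer: ACCEPT

Trace:
start: ε-closure({0}) = {0,2}
'a' @ 1: {3,4,6,8}
'b' @ 2: {1,2,5,9}  [accepting]
'a' @ 3: {3,4,6,8}
'c' @ 4: {1,2,5,9}  [accepting]
'a' @ 5: {3,4,6,8}
'b' @ 6: {1,2,5,9}  [accepting]
'a' @ 7: {3,4,6,8}
'c' @ 8: {1,2,5,9}  [accepting]
'a' @ 9: {3,4,6,8}
'c' @ 10: {1,2,5,9}  [accepting]
end set {1,2,5,9} — state 1 in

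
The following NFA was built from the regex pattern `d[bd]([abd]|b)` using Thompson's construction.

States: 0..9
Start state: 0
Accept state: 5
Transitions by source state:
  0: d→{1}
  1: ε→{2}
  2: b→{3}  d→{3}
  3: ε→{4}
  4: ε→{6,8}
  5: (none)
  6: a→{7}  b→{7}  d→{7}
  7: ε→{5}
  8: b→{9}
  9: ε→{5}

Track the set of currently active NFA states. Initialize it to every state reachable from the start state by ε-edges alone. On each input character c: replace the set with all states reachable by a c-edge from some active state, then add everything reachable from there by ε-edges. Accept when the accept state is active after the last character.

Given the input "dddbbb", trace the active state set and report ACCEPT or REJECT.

initial (ε-close {0}): {0}
'd' @ 1: {1,2}
'd' @ 2: {3,4,6,8}
'd' @ 3: {5,7}  (accept∈set)
'b' @ 4: {}  — dead — no transitions
rest 'bb' ignored (set empty)
after full input: {}  (accept=5 not in)

Answer: REJECT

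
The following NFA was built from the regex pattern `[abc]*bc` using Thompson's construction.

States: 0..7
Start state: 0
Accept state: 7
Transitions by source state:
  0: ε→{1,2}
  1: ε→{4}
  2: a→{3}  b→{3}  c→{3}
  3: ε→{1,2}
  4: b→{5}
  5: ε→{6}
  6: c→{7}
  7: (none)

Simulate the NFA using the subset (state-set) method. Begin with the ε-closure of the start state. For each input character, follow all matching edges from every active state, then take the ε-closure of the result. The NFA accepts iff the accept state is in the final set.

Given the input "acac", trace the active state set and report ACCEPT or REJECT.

start: ε-closure({0}) = {0,1,2,4}
'a' @ 1: {1,2,3,4}
'c' @ 2: {1,2,3,4}
'a' @ 3: {1,2,3,4}
'c' @ 4: {1,2,3,4}
end set {1,2,3,4} — state 7 not in

Answer: REJECT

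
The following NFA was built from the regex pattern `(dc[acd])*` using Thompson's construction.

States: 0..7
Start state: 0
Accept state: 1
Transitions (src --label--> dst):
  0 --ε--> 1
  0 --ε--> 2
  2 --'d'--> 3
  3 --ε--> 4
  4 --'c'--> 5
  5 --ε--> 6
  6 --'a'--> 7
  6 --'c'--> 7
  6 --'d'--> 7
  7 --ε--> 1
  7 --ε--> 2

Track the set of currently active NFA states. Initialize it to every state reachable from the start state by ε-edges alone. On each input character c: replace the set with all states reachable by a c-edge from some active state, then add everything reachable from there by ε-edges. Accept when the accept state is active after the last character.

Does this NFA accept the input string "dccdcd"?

initial (ε-close {0}): {0,1,2}
'd' @ 1: {3,4}
'c' @ 2: {5,6}
'c' @ 3: {1,2,7}  ✓accept
'd' @ 4: {3,4}
'c' @ 5: {5,6}
'd' @ 6: {1,2,7}  ✓accept
final: {1,2,7}; accept 1 in set

Answer: ACCEPT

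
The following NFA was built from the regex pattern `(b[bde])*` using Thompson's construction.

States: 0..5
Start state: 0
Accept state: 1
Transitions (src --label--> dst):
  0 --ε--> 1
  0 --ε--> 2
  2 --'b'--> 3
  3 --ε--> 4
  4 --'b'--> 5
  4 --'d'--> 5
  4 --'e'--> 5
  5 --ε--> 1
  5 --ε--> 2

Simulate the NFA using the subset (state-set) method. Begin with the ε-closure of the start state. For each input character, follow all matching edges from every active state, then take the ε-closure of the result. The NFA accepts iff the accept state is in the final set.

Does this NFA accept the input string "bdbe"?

start: ε-closure({0}) = {0,1,2}
'b' @ 1: {3,4}
'd' @ 2: {1,2,5}  ✓accept
'b' @ 3: {3,4}
'e' @ 4: {1,2,5}  ✓accept
end set {1,2,5} — state 1 in

Answer: ACCEPT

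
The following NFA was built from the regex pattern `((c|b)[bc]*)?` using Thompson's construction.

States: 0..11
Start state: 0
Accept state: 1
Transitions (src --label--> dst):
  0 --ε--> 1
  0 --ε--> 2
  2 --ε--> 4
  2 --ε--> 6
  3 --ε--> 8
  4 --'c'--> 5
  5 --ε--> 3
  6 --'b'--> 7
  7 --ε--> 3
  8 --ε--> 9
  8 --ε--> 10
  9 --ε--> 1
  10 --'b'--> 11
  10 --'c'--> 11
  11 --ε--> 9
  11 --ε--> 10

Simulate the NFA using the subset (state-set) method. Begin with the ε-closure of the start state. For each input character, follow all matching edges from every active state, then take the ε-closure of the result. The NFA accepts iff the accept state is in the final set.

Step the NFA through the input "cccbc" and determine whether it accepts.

Answer: ACCEPT

Steps:
initial (ε-close {0}): {0,1,2,4,6}
'c' @ 1: {1,3,5,8,9,10}  [accepting]
'c' @ 2: {1,9,10,11}  [accepting]
'c' @ 3: {1,9,10,11}  [accepting]
'b' @ 4: {1,9,10,11}  [accepting]
'c' @ 5: {1,9,10,11}  [accepting]
end set {1,9,10,11} — state 1 in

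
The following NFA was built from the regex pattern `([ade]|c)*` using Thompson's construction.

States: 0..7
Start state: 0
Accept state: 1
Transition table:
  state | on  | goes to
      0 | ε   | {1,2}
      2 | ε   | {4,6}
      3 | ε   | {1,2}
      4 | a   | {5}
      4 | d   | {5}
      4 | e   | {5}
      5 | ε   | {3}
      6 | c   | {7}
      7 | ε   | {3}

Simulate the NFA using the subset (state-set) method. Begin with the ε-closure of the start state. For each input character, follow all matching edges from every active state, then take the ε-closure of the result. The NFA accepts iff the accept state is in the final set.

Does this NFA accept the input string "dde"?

Answer: ACCEPT

Trace:
S₀ = ε-closure({0}) = {0,1,2,4,6}
'd' @ 1: {1,2,3,4,5,6}  (accept∈set)
'd' @ 2: {1,2,3,4,5,6}  (accept∈set)
'e' @ 3: {1,2,3,4,5,6}  (accept∈set)
end set {1,2,3,4,5,6} — state 1 in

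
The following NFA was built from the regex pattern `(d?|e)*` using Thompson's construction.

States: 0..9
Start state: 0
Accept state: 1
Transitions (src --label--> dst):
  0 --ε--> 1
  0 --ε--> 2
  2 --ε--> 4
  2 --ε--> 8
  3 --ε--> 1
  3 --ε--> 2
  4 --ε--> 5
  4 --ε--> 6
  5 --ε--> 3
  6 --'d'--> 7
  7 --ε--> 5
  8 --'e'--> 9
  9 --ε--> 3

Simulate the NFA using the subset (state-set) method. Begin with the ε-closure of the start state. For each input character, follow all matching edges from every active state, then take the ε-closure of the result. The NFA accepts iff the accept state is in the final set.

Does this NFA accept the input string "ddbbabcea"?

start: ε-closure({0}) = {0,1,2,3,4,5,6,8}
'd' @ 1: {1,2,3,4,5,6,7,8}  (accept∈set)
'd' @ 2: {1,2,3,4,5,6,7,8}  (accept∈set)
'b' @ 3: {}  — state set empty
rest 'babcea' ignored (set empty)
end set {} — state 1 not in

Answer: REJECT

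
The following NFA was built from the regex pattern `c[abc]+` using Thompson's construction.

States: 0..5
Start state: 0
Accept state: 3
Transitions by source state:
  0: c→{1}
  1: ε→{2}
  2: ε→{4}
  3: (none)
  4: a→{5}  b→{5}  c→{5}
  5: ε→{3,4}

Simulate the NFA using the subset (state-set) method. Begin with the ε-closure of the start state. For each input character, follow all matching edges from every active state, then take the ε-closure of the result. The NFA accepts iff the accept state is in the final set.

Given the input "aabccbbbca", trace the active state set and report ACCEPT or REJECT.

start: ε-closure({0}) = {0}
'a' @ 1: {}  — no active states
rest 'abccbbbca' ignored (set empty)
after full input: {}  (accept=3 not in)

Answer: REJECT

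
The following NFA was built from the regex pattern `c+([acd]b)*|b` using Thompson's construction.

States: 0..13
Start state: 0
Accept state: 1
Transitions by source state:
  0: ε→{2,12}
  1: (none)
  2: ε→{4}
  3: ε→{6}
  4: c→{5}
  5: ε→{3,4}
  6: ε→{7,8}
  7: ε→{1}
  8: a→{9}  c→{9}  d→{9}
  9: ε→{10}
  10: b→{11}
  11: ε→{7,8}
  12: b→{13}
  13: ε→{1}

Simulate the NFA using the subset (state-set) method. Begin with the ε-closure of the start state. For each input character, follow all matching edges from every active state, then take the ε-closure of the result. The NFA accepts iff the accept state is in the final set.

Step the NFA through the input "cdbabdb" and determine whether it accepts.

initial (ε-close {0}): {0,2,4,12}
'c' @ 1: {1,3,4,5,6,7,8}  [accepting]
'd' @ 2: {9,10}
'b' @ 3: {1,7,8,11}  [accepting]
'a' @ 4: {9,10}
'b' @ 5: {1,7,8,11}  [accepting]
'd' @ 6: {9,10}
'b' @ 7: {1,7,8,11}  [accepting]
end set {1,7,8,11} — state 1 in

Answer: ACCEPT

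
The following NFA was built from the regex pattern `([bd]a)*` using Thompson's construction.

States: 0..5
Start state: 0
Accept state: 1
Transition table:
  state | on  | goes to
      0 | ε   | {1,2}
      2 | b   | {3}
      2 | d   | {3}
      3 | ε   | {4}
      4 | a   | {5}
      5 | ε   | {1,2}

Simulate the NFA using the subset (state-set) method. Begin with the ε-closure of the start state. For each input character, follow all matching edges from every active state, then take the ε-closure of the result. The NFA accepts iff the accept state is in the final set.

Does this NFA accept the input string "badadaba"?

Answer: ACCEPT

Steps:
S₀ = ε-closure({0}) = {0,1,2}
'b' @ 1: {3,4}
'a' @ 2: {1,2,5}  [accepting]
'd' @ 3: {3,4}
'a' @ 4: {1,2,5}  [accepting]
'd' @ 5: {3,4}
'a' @ 6: {1,2,5}  [accepting]
'b' @ 7: {3,4}
'a' @ 8: {1,2,5}  [accepting]
end set {1,2,5} — state 1 in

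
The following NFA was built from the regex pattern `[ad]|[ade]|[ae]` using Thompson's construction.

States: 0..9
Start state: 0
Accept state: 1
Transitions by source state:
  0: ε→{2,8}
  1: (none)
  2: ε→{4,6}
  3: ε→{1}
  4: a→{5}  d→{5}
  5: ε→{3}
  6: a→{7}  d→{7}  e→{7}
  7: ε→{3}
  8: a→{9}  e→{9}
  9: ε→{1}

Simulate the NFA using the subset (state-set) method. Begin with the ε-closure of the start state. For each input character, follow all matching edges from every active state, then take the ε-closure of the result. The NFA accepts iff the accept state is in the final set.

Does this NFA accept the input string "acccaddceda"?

Answer: REJECT

Derivation:
start: ε-closure({0}) = {0,2,4,6,8}
'a' @ 1: {1,3,5,7,9}  ✓accept
'c' @ 2: {}  — state set empty
rest 'ccaddceda' ignored (set empty)
end set {} — state 1 not in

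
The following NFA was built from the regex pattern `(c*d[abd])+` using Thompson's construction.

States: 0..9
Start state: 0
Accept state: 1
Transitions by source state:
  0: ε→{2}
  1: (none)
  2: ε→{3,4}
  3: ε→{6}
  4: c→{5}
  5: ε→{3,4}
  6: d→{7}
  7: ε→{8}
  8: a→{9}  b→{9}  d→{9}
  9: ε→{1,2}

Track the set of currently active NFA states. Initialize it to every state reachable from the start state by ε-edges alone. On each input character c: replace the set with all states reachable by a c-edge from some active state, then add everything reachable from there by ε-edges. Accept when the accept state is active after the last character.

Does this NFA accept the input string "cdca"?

Answer: REJECT

Trace:
start: ε-closure({0}) = {0,2,3,4,6}
'c' @ 1: {3,4,5,6}
'd' @ 2: {7,8}
'c' @ 3: {}  — dead — no transitions
rest 'a' ignored (set empty)
final: {}; accept 1 not in set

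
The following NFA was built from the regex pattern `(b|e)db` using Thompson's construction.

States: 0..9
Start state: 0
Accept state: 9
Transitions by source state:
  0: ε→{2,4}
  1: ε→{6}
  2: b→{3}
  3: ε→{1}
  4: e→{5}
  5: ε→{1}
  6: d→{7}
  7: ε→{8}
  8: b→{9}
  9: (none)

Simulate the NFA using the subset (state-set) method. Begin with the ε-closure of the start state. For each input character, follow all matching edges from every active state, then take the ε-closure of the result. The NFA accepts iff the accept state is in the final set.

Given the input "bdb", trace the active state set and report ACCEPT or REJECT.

Answer: ACCEPT

Derivation:
S₀ = ε-closure({0}) = {0,2,4}
'b' @ 1: {1,3,6}
'd' @ 2: {7,8}
'b' @ 3: {9}  ✓accept
final: {9}; accept 9 in set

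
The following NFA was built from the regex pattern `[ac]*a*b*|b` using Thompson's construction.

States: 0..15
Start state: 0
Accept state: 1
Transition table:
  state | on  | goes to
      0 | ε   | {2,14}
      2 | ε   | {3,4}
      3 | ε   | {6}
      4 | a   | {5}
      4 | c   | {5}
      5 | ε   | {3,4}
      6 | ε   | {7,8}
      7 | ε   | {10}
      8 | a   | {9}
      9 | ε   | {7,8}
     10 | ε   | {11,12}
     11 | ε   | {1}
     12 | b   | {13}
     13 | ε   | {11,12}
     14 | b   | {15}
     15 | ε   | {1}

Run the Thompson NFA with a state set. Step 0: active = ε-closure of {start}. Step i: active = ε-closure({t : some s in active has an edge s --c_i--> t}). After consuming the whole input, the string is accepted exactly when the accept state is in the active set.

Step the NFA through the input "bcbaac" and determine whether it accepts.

Answer: REJECT

Steps:
start: ε-closure({0}) = {0,1,2,3,4,6,7,8,10,11,12,14}
'b' @ 1: {1,11,12,13,15}  (accept∈set)
'c' @ 2: {}  — state set empty
rest 'baac' ignored (set empty)
final: {}; accept 1 not in set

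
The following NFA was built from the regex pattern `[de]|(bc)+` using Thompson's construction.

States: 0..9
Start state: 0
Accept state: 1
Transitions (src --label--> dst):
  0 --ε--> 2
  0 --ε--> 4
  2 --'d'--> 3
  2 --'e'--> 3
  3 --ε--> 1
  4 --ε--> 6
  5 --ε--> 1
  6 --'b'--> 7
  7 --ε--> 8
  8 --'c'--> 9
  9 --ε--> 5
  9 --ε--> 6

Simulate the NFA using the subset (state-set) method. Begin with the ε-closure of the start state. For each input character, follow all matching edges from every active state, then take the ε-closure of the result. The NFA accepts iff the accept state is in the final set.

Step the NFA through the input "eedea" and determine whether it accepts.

initial (ε-close {0}): {0,2,4,6}
'e' @ 1: {1,3}  [accepting]
'e' @ 2: {}  — dead — no transitions
rest 'dea' ignored (set empty)
after full input: {}  (accept=1 not in)

Answer: REJECT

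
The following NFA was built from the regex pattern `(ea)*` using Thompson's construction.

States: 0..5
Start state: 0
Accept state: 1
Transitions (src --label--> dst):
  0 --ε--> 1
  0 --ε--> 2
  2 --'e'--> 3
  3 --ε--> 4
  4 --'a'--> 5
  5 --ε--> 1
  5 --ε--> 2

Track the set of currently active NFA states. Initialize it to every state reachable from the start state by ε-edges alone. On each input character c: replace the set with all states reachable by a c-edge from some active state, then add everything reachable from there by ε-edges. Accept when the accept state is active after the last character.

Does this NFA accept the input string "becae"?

Answer: REJECT

Steps:
initial (ε-close {0}): {0,1,2}
'b' @ 1: {}  — state set empty
rest 'ecae' ignored (set empty)
end set {} — state 1 not in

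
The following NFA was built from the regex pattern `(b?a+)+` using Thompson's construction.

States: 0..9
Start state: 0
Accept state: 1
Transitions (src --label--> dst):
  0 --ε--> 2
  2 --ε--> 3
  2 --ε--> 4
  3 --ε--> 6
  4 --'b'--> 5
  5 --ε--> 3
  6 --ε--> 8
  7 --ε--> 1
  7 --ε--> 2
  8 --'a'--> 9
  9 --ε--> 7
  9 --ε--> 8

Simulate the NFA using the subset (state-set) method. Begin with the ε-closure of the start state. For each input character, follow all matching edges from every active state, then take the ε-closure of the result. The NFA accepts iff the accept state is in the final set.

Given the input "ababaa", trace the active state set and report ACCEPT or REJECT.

Answer: ACCEPT

Trace:
S₀ = ε-closure({0}) = {0,2,3,4,6,8}
'a' @ 1: {1,2,3,4,6,7,8,9}  ✓accept
'b' @ 2: {3,5,6,8}
'a' @ 3: {1,2,3,4,6,7,8,9}  ✓accept
'b' @ 4: {3,5,6,8}
'a' @ 5: {1,2,3,4,6,7,8,9}  ✓accept
'a' @ 6: {1,2,3,4,6,7,8,9}  ✓accept
end set {1,2,3,4,6,7,8,9} — state 1 in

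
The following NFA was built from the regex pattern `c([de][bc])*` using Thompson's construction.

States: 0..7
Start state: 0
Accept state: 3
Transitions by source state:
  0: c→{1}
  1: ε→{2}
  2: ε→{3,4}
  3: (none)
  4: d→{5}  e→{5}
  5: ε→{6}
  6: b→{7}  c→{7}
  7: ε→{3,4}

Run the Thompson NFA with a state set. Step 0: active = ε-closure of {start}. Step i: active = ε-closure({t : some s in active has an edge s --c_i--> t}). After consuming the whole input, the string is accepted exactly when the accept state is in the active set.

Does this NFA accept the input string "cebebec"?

Answer: ACCEPT

Trace:
start: ε-closure({0}) = {0}
'c' @ 1: {1,2,3,4}  (accept∈set)
'e' @ 2: {5,6}
'b' @ 3: {3,4,7}  (accept∈set)
'e' @ 4: {5,6}
'b' @ 5: {3,4,7}  (accept∈set)
'e' @ 6: {5,6}
'c' @ 7: {3,4,7}  (accept∈set)
after full input: {3,4,7}  (accept=3 in)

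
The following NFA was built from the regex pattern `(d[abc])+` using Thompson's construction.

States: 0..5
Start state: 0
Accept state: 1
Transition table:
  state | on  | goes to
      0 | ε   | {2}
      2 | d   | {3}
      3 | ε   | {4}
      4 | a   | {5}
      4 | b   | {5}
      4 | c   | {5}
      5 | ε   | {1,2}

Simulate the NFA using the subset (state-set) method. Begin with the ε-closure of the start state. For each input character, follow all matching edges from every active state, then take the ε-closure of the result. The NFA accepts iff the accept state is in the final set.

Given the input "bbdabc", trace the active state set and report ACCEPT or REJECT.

S₀ = ε-closure({0}) = {0,2}
'b' @ 1: {}  — dead — no transitions
rest 'bdabc' ignored (set empty)
after full input: {}  (accept=1 not in)

Answer: REJECT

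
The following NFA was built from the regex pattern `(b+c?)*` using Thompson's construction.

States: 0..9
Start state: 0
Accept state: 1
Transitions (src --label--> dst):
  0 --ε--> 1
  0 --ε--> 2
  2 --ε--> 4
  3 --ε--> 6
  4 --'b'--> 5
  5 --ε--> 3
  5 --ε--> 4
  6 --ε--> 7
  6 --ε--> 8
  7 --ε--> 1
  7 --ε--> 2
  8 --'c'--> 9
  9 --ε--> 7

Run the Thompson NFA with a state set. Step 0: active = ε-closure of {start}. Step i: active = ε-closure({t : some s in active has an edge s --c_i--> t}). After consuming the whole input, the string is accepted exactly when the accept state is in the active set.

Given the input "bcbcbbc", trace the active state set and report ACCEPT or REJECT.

start: ε-closure({0}) = {0,1,2,4}
'b' @ 1: {1,2,3,4,5,6,7,8}  [accepting]
'c' @ 2: {1,2,4,7,9}  [accepting]
'b' @ 3: {1,2,3,4,5,6,7,8}  [accepting]
'c' @ 4: {1,2,4,7,9}  [accepting]
'b' @ 5: {1,2,3,4,5,6,7,8}  [accepting]
'b' @ 6: {1,2,3,4,5,6,7,8}  [accepting]
'c' @ 7: {1,2,4,7,9}  [accepting]
after full input: {1,2,4,7,9}  (accept=1 in)

Answer: ACCEPT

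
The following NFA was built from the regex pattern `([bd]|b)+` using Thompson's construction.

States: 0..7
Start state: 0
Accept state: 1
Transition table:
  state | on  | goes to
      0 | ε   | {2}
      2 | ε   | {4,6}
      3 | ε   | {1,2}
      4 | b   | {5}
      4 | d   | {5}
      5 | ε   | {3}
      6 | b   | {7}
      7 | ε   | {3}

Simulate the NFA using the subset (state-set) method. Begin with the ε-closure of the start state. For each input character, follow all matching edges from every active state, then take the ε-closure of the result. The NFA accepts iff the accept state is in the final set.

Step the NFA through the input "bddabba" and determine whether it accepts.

S₀ = ε-closure({0}) = {0,2,4,6}
'b' @ 1: {1,2,3,4,5,6,7}  [accepting]
'd' @ 2: {1,2,3,4,5,6}  [accepting]
'd' @ 3: {1,2,3,4,5,6}  [accepting]
'a' @ 4: {}  — state set empty
rest 'bba' ignored (set empty)
end set {} — state 1 not in

Answer: REJECT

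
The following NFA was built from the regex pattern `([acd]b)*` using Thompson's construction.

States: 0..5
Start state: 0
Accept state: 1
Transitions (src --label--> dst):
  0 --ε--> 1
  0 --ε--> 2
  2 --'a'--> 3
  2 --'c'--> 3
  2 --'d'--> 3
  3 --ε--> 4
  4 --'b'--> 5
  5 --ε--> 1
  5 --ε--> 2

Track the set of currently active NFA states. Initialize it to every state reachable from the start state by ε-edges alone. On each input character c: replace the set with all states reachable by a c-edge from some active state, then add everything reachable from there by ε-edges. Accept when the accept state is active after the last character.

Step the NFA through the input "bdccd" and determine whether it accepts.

Answer: REJECT

Steps:
start: ε-closure({0}) = {0,1,2}
'b' @ 1: {}  — no active states
rest 'dccd' ignored (set empty)
final: {}; accept 1 not in set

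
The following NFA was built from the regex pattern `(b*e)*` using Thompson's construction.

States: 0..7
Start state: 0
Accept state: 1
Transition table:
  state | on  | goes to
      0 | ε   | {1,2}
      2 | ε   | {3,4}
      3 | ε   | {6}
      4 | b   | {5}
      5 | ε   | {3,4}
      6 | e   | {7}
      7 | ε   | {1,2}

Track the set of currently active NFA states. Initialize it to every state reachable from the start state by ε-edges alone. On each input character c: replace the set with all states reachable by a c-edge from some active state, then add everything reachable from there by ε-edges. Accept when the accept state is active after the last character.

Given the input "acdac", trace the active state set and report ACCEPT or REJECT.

Answer: REJECT

Trace:
initial (ε-close {0}): {0,1,2,3,4,6}
'a' @ 1: {}  — dead — no transitions
rest 'cdac' ignored (set empty)
final: {}; accept 1 not in set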